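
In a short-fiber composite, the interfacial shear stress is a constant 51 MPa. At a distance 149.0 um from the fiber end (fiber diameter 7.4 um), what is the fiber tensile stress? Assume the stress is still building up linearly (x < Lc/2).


Force balance: sigma_f * (pi*d^2/4) = tau * (pi*d) * x  ->  sigma_f = 4 * tau * x / d
sigma_f = 4 * 51 * 149.0 / 7.4 = 4107.6 MPa

4107.6 MPa


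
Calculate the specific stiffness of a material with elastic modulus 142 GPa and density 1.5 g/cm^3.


Specific stiffness = E/rho = 142/1.5 = 94.7 GPa/(g/cm^3)

94.7 GPa/(g/cm^3)


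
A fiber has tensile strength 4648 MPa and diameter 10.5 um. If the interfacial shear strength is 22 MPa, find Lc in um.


Lc = sigma_f * d / (2 * tau_i) = 4648 * 10.5 / (2 * 22) = 1109.2 um

1109.2 um


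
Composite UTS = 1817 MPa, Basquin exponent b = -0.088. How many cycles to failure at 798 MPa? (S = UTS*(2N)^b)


N = 0.5 * (S/UTS)^(1/b) = 0.5 * (798/1817)^(1/-0.088) = 5751.5989 cycles

5751.5989 cycles


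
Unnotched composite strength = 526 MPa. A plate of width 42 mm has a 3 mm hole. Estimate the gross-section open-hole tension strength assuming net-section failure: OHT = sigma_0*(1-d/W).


OHT = sigma_0*(1-d/W) = 526*(1-3/42) = 488.4 MPa

488.4 MPa


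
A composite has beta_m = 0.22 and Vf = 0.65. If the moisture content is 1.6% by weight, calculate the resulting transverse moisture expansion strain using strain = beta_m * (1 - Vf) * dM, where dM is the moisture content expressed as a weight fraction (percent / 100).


dM = 1.6/100 = 0.016
strain = beta_m * (1-Vf) * dM = 0.22 * 0.35 * 0.016 = 0.001232

0.001232


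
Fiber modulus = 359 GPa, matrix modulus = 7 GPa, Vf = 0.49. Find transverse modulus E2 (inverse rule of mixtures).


1/E2 = Vf/Ef + (1-Vf)/Em = 0.49/359 + 0.51/7
E2 = 13.47 GPa

13.47 GPa


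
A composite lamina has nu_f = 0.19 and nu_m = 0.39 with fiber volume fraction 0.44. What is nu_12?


nu_12 = nu_f*Vf + nu_m*(1-Vf) = 0.19*0.44 + 0.39*0.56 = 0.302

0.302


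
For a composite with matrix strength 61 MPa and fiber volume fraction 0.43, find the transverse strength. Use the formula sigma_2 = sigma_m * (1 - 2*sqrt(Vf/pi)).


factor = 1 - 2*sqrt(0.43/pi) = 0.2601
sigma_2 = 61 * 0.2601 = 15.86 MPa

15.86 MPa


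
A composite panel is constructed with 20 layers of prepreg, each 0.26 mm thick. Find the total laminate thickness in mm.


h = n * t_ply = 20 * 0.26 = 5.2 mm

5.2 mm


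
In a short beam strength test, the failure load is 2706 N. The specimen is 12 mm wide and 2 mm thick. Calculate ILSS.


ILSS = 3F/(4bh) = 3*2706/(4*12*2) = 84.56 MPa

84.56 MPa


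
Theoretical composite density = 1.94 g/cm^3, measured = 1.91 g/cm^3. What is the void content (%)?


Void% = (rho_theo - rho_actual)/rho_theo * 100 = (1.94 - 1.91)/1.94 * 100 = 1.55%

1.55%


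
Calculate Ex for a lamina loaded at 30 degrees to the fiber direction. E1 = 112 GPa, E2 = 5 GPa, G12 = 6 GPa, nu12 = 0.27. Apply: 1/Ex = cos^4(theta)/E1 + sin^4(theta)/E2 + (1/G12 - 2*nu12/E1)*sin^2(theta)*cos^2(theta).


cos^4(30) = 0.5625, sin^4(30) = 0.0625, sin^2(30)*cos^2(30) = 0.1875
1/G12 - 2*nu12/E1 = 1/6 - 2*0.27/112 = 0.161845 GPa^-1
1/Ex = 0.5625/112 + 0.0625/5 + 0.161845*0.1875 = 0.0478683 GPa^-1
Ex = 20.89 GPa

20.89 GPa


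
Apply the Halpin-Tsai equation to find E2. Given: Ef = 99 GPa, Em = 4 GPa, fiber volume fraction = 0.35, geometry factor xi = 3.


eta = (Ef/Em - 1)/(Ef/Em + xi) = (24.75 - 1)/(24.75 + 3) = 0.8559
E2 = Em*(1+xi*eta*Vf)/(1-eta*Vf) = 10.84 GPa

10.84 GPa


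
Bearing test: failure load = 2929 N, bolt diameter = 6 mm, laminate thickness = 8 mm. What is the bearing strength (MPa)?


sigma_br = F/(d*h) = 2929/(6*8) = 61.0 MPa

61.0 MPa


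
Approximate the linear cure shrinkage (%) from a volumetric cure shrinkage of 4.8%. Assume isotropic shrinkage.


Linear shrinkage ≈ vol_shrink/3 = 4.8/3 = 1.6%

1.6%


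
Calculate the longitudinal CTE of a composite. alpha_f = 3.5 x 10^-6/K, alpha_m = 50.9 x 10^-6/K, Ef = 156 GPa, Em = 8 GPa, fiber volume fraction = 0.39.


E1 = Ef*Vf + Em*(1-Vf) = 65.72
alpha_1 = (alpha_f*Ef*Vf + alpha_m*Em*(1-Vf))/E1 = 7.02 x 10^-6/K

7.02 x 10^-6/K


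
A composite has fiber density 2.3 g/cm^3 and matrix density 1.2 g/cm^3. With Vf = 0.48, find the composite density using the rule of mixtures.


rho_c = rho_f*Vf + rho_m*(1-Vf) = 2.3*0.48 + 1.2*0.52 = 1.728 g/cm^3

1.728 g/cm^3


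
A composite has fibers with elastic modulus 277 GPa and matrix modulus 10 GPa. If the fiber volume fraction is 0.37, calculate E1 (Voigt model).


E1 = Ef*Vf + Em*(1-Vf) = 277*0.37 + 10*0.63 = 108.79 GPa

108.79 GPa


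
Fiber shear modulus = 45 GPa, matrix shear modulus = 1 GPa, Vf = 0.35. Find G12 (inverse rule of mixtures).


1/G12 = Vf/Gf + (1-Vf)/Gm = 0.35/45 + 0.65/1
G12 = 1.52 GPa

1.52 GPa


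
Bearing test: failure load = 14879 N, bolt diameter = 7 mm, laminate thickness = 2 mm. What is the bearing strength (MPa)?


sigma_br = F/(d*h) = 14879/(7*2) = 1062.8 MPa

1062.8 MPa


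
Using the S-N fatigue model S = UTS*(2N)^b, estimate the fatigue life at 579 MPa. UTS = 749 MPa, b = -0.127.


N = 0.5 * (S/UTS)^(1/b) = 0.5 * (579/749)^(1/-0.127) = 3.7959 cycles

3.7959 cycles


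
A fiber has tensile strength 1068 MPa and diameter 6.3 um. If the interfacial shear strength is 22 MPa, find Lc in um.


Lc = sigma_f * d / (2 * tau_i) = 1068 * 6.3 / (2 * 22) = 152.9 um

152.9 um


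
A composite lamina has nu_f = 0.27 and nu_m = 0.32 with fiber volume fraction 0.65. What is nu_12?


nu_12 = nu_f*Vf + nu_m*(1-Vf) = 0.27*0.65 + 0.32*0.35 = 0.2875

0.2875


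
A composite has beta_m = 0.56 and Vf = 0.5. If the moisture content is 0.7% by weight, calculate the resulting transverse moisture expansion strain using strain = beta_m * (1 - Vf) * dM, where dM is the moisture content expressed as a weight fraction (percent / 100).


dM = 0.7/100 = 0.007
strain = beta_m * (1-Vf) * dM = 0.56 * 0.5 * 0.007 = 0.00196

0.00196


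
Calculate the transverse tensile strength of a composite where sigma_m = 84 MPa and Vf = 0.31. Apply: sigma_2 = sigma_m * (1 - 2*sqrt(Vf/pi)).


factor = 1 - 2*sqrt(0.31/pi) = 0.3717
sigma_2 = 84 * 0.3717 = 31.23 MPa

31.23 MPa


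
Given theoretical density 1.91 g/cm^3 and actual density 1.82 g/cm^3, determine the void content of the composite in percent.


Void% = (rho_theo - rho_actual)/rho_theo * 100 = (1.91 - 1.82)/1.91 * 100 = 4.71%

4.71%


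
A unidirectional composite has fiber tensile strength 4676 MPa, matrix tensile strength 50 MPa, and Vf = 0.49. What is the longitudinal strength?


sigma_1 = sigma_f*Vf + sigma_m*(1-Vf) = 4676*0.49 + 50*0.51 = 2316.7 MPa

2316.7 MPa


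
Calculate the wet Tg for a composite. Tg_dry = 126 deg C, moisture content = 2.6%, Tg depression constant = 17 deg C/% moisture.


Tg_wet = Tg_dry - k*moisture = 126 - 17*2.6 = 81.8 deg C

81.8 deg C


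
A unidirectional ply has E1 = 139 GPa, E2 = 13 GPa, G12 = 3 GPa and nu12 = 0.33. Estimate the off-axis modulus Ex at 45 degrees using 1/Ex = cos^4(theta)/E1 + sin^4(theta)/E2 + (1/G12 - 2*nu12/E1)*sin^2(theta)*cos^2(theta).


cos^4(45) = 0.25, sin^4(45) = 0.25, sin^2(45)*cos^2(45) = 0.25
1/G12 - 2*nu12/E1 = 1/3 - 2*0.33/139 = 0.328585 GPa^-1
1/Ex = 0.25/139 + 0.25/13 + 0.328585*0.25 = 0.1031756 GPa^-1
Ex = 9.69 GPa

9.69 GPa


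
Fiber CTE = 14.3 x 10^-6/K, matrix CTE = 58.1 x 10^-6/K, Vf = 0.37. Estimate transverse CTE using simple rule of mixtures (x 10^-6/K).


alpha_2 = alpha_f*Vf + alpha_m*(1-Vf) = 14.3*0.37 + 58.1*0.63 = 41.9 x 10^-6/K

41.9 x 10^-6/K


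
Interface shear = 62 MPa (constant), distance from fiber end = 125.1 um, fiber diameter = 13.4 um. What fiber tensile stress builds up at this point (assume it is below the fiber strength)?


Force balance: sigma_f * (pi*d^2/4) = tau * (pi*d) * x  ->  sigma_f = 4 * tau * x / d
sigma_f = 4 * 62 * 125.1 / 13.4 = 2315.3 MPa

2315.3 MPa


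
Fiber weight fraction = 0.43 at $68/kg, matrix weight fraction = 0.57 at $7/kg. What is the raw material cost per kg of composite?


Cost = cost_f*Wf + cost_m*Wm = 68*0.43 + 7*0.57 = $33.23/kg

$33.23/kg


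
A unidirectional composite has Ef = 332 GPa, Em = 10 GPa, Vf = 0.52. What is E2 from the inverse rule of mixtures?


1/E2 = Vf/Ef + (1-Vf)/Em = 0.52/332 + 0.48/10
E2 = 20.18 GPa

20.18 GPa


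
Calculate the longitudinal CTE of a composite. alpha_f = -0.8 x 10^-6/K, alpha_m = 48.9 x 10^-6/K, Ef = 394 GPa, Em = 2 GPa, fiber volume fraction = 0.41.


E1 = Ef*Vf + Em*(1-Vf) = 162.72
alpha_1 = (alpha_f*Ef*Vf + alpha_m*Em*(1-Vf))/E1 = -0.44 x 10^-6/K

-0.44 x 10^-6/K


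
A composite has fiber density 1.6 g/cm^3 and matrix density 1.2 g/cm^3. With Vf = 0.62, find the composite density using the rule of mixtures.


rho_c = rho_f*Vf + rho_m*(1-Vf) = 1.6*0.62 + 1.2*0.38 = 1.448 g/cm^3

1.448 g/cm^3


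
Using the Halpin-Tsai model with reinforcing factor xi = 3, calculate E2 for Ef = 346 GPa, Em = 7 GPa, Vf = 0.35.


eta = (Ef/Em - 1)/(Ef/Em + xi) = (49.4286 - 1)/(49.4286 + 3) = 0.9237
E2 = Em*(1+xi*eta*Vf)/(1-eta*Vf) = 20.38 GPa

20.38 GPa


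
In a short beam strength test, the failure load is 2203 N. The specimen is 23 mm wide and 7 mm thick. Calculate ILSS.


ILSS = 3F/(4bh) = 3*2203/(4*23*7) = 10.26 MPa

10.26 MPa


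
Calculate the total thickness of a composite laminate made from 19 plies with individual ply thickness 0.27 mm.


h = n * t_ply = 19 * 0.27 = 5.13 mm

5.13 mm


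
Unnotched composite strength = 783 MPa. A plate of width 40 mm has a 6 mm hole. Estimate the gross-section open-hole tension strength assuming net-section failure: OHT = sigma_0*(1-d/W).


OHT = sigma_0*(1-d/W) = 783*(1-6/40) = 665.6 MPa

665.6 MPa


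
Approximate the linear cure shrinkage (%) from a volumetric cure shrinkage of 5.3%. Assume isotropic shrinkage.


Linear shrinkage ≈ vol_shrink/3 = 5.3/3 = 1.767%

1.767%


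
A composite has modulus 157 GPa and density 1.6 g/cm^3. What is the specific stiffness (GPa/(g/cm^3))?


Specific stiffness = E/rho = 157/1.6 = 98.1 GPa/(g/cm^3)

98.1 GPa/(g/cm^3)


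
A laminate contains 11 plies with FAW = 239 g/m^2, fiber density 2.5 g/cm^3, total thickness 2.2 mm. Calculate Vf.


Vf = n * FAW / (rho_f * h * 1000) = 11 * 239 / (2.5 * 2.2 * 1000) = 0.478

0.478


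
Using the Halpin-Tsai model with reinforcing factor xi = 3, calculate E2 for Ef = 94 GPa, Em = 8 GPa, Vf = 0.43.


eta = (Ef/Em - 1)/(Ef/Em + xi) = (11.75 - 1)/(11.75 + 3) = 0.7288
E2 = Em*(1+xi*eta*Vf)/(1-eta*Vf) = 22.61 GPa

22.61 GPa


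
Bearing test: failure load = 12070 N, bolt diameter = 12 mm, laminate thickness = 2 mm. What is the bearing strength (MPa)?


sigma_br = F/(d*h) = 12070/(12*2) = 502.9 MPa

502.9 MPa


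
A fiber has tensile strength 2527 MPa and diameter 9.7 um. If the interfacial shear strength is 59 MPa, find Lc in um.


Lc = sigma_f * d / (2 * tau_i) = 2527 * 9.7 / (2 * 59) = 207.7 um

207.7 um


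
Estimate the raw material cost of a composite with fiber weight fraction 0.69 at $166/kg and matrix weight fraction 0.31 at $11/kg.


Cost = cost_f*Wf + cost_m*Wm = 166*0.69 + 11*0.31 = $117.95/kg

$117.95/kg


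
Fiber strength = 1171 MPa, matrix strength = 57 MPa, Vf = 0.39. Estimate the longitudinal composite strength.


sigma_1 = sigma_f*Vf + sigma_m*(1-Vf) = 1171*0.39 + 57*0.61 = 491.5 MPa

491.5 MPa


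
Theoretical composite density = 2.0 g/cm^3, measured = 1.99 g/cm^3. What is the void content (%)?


Void% = (rho_theo - rho_actual)/rho_theo * 100 = (2.0 - 1.99)/2.0 * 100 = 0.5%

0.5%


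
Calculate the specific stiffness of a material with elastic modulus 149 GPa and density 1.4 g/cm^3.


Specific stiffness = E/rho = 149/1.4 = 106.4 GPa/(g/cm^3)

106.4 GPa/(g/cm^3)


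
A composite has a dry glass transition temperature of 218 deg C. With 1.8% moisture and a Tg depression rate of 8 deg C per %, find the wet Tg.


Tg_wet = Tg_dry - k*moisture = 218 - 8*1.8 = 203.6 deg C

203.6 deg C


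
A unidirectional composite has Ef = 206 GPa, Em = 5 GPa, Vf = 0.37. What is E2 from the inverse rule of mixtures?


1/E2 = Vf/Ef + (1-Vf)/Em = 0.37/206 + 0.63/5
E2 = 7.82 GPa

7.82 GPa


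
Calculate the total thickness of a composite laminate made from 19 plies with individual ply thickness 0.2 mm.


h = n * t_ply = 19 * 0.2 = 3.8 mm

3.8 mm


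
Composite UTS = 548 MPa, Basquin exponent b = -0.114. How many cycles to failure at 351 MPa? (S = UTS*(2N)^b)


N = 0.5 * (S/UTS)^(1/b) = 0.5 * (351/548)^(1/-0.114) = 24.8946 cycles

24.8946 cycles


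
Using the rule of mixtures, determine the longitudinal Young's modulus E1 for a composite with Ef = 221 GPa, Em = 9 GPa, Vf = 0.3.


E1 = Ef*Vf + Em*(1-Vf) = 221*0.3 + 9*0.7 = 72.6 GPa

72.6 GPa


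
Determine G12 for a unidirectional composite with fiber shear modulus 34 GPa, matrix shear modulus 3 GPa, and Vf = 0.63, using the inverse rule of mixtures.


1/G12 = Vf/Gf + (1-Vf)/Gm = 0.63/34 + 0.37/3
G12 = 7.05 GPa

7.05 GPa


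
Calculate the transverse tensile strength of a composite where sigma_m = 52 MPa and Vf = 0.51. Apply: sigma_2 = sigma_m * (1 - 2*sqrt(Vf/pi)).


factor = 1 - 2*sqrt(0.51/pi) = 0.1942
sigma_2 = 52 * 0.1942 = 10.1 MPa

10.1 MPa


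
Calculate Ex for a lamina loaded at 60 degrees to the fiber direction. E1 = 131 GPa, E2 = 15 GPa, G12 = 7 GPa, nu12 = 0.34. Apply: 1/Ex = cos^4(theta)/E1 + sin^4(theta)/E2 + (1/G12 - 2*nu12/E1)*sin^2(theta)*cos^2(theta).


cos^4(60) = 0.0625, sin^4(60) = 0.5625, sin^2(60)*cos^2(60) = 0.1875
1/G12 - 2*nu12/E1 = 1/7 - 2*0.34/131 = 0.137666 GPa^-1
1/Ex = 0.0625/131 + 0.5625/15 + 0.137666*0.1875 = 0.0637895 GPa^-1
Ex = 15.68 GPa

15.68 GPa


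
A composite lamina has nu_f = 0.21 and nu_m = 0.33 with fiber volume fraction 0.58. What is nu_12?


nu_12 = nu_f*Vf + nu_m*(1-Vf) = 0.21*0.58 + 0.33*0.42 = 0.2604

0.2604


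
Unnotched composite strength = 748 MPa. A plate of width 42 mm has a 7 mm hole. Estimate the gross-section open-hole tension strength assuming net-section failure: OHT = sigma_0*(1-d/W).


OHT = sigma_0*(1-d/W) = 748*(1-7/42) = 623.3 MPa

623.3 MPa


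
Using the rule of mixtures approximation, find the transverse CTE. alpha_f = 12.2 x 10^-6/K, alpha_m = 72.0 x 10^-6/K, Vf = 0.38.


alpha_2 = alpha_f*Vf + alpha_m*(1-Vf) = 12.2*0.38 + 72.0*0.62 = 49.3 x 10^-6/K

49.3 x 10^-6/K


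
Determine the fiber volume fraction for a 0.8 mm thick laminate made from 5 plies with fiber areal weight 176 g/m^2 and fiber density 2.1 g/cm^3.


Vf = n * FAW / (rho_f * h * 1000) = 5 * 176 / (2.1 * 0.8 * 1000) = 0.5238

0.5238


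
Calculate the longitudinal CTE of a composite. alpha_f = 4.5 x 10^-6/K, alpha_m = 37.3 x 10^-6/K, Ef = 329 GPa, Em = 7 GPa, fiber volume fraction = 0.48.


E1 = Ef*Vf + Em*(1-Vf) = 161.56
alpha_1 = (alpha_f*Ef*Vf + alpha_m*Em*(1-Vf))/E1 = 5.24 x 10^-6/K

5.24 x 10^-6/K


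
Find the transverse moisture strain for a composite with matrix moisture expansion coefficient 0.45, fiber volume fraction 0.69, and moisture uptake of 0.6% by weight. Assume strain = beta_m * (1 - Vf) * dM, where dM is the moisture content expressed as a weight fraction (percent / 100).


dM = 0.6/100 = 0.006
strain = beta_m * (1-Vf) * dM = 0.45 * 0.31 * 0.006 = 0.000837

0.000837


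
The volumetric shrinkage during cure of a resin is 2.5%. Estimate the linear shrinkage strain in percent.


Linear shrinkage ≈ vol_shrink/3 = 2.5/3 = 0.833%

0.833%


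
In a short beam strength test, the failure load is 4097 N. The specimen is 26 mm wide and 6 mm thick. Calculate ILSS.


ILSS = 3F/(4bh) = 3*4097/(4*26*6) = 19.7 MPa

19.7 MPa


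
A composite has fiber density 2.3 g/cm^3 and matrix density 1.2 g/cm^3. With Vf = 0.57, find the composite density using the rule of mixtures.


rho_c = rho_f*Vf + rho_m*(1-Vf) = 2.3*0.57 + 1.2*0.43 = 1.827 g/cm^3

1.827 g/cm^3


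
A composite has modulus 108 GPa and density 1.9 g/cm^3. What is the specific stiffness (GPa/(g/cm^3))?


Specific stiffness = E/rho = 108/1.9 = 56.8 GPa/(g/cm^3)

56.8 GPa/(g/cm^3)


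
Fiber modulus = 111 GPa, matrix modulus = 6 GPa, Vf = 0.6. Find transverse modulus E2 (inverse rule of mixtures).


1/E2 = Vf/Ef + (1-Vf)/Em = 0.6/111 + 0.4/6
E2 = 13.88 GPa

13.88 GPa


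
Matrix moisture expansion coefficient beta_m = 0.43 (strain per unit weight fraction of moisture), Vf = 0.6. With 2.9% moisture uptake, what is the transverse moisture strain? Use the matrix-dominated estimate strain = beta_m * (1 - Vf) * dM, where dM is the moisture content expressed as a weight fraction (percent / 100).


dM = 2.9/100 = 0.029
strain = beta_m * (1-Vf) * dM = 0.43 * 0.4 * 0.029 = 0.004988

0.004988


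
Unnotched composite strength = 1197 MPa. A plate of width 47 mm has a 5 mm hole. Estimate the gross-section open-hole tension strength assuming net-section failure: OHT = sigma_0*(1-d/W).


OHT = sigma_0*(1-d/W) = 1197*(1-5/47) = 1069.7 MPa

1069.7 MPa


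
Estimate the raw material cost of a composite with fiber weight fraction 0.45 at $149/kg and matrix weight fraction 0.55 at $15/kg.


Cost = cost_f*Wf + cost_m*Wm = 149*0.45 + 15*0.55 = $75.3/kg

$75.3/kg


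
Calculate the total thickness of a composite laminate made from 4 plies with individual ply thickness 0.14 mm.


h = n * t_ply = 4 * 0.14 = 0.56 mm

0.56 mm


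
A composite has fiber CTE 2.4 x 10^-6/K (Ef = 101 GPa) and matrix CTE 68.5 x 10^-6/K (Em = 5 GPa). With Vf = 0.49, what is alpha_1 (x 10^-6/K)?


E1 = Ef*Vf + Em*(1-Vf) = 52.04
alpha_1 = (alpha_f*Ef*Vf + alpha_m*Em*(1-Vf))/E1 = 5.64 x 10^-6/K

5.64 x 10^-6/K


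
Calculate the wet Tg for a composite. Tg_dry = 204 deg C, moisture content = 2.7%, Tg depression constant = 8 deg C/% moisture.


Tg_wet = Tg_dry - k*moisture = 204 - 8*2.7 = 182.4 deg C

182.4 deg C


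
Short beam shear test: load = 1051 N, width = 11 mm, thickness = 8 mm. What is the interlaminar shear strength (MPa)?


ILSS = 3F/(4bh) = 3*1051/(4*11*8) = 8.96 MPa

8.96 MPa


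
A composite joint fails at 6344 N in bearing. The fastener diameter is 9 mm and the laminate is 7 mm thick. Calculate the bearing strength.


sigma_br = F/(d*h) = 6344/(9*7) = 100.7 MPa

100.7 MPa


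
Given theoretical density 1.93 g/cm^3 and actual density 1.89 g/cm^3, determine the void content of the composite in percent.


Void% = (rho_theo - rho_actual)/rho_theo * 100 = (1.93 - 1.89)/1.93 * 100 = 2.07%

2.07%


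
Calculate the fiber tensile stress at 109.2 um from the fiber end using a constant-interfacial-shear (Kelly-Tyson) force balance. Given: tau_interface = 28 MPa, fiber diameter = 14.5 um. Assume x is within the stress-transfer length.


Force balance: sigma_f * (pi*d^2/4) = tau * (pi*d) * x  ->  sigma_f = 4 * tau * x / d
sigma_f = 4 * 28 * 109.2 / 14.5 = 843.5 MPa

843.5 MPa


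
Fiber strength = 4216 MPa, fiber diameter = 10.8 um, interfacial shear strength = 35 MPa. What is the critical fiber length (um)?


Lc = sigma_f * d / (2 * tau_i) = 4216 * 10.8 / (2 * 35) = 650.5 um

650.5 um


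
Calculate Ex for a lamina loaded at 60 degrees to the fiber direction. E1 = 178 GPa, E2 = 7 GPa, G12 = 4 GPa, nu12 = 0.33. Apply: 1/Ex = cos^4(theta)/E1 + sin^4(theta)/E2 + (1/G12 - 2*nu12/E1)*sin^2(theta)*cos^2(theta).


cos^4(60) = 0.0625, sin^4(60) = 0.5625, sin^2(60)*cos^2(60) = 0.1875
1/G12 - 2*nu12/E1 = 1/4 - 2*0.33/178 = 0.246292 GPa^-1
1/Ex = 0.0625/178 + 0.5625/7 + 0.246292*0.1875 = 0.126888 GPa^-1
Ex = 7.88 GPa

7.88 GPa


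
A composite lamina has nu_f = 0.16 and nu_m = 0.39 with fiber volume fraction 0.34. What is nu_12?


nu_12 = nu_f*Vf + nu_m*(1-Vf) = 0.16*0.34 + 0.39*0.66 = 0.3118

0.3118


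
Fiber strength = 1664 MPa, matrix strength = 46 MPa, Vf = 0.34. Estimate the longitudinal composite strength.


sigma_1 = sigma_f*Vf + sigma_m*(1-Vf) = 1664*0.34 + 46*0.66 = 596.1 MPa

596.1 MPa


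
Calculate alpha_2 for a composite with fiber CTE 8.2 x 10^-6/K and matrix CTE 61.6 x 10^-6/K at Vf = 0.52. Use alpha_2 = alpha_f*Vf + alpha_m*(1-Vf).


alpha_2 = alpha_f*Vf + alpha_m*(1-Vf) = 8.2*0.52 + 61.6*0.48 = 33.8 x 10^-6/K

33.8 x 10^-6/K


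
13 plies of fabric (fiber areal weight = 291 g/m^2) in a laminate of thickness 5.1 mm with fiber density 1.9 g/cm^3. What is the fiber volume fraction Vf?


Vf = n * FAW / (rho_f * h * 1000) = 13 * 291 / (1.9 * 5.1 * 1000) = 0.3904

0.3904


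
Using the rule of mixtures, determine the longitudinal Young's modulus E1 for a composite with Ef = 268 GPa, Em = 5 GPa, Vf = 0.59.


E1 = Ef*Vf + Em*(1-Vf) = 268*0.59 + 5*0.41 = 160.17 GPa

160.17 GPa


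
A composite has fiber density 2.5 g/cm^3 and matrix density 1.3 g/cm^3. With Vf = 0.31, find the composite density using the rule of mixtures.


rho_c = rho_f*Vf + rho_m*(1-Vf) = 2.5*0.31 + 1.3*0.69 = 1.672 g/cm^3

1.672 g/cm^3


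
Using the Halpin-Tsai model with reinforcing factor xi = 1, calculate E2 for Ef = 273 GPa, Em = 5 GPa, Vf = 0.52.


eta = (Ef/Em - 1)/(Ef/Em + xi) = (54.6 - 1)/(54.6 + 1) = 0.964
E2 = Em*(1+xi*eta*Vf)/(1-eta*Vf) = 15.05 GPa

15.05 GPa


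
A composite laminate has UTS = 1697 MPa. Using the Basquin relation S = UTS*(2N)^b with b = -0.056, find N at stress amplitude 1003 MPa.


N = 0.5 * (S/UTS)^(1/b) = 0.5 * (1003/1697)^(1/-0.056) = 5986.8796 cycles

5986.8796 cycles


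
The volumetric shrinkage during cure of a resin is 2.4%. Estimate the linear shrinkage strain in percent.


Linear shrinkage ≈ vol_shrink/3 = 2.4/3 = 0.8%

0.8%


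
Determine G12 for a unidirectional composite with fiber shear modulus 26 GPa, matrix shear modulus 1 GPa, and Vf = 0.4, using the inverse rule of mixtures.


1/G12 = Vf/Gf + (1-Vf)/Gm = 0.4/26 + 0.6/1
G12 = 1.63 GPa

1.63 GPa


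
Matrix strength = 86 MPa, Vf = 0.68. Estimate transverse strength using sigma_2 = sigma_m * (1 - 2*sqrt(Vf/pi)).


factor = 1 - 2*sqrt(0.68/pi) = 0.0695
sigma_2 = 86 * 0.0695 = 5.98 MPa

5.98 MPa


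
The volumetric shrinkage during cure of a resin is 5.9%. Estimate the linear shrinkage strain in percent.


Linear shrinkage ≈ vol_shrink/3 = 5.9/3 = 1.967%

1.967%


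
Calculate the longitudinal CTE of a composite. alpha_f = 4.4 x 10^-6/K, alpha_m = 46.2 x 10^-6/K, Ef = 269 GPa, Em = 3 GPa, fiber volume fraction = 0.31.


E1 = Ef*Vf + Em*(1-Vf) = 85.46
alpha_1 = (alpha_f*Ef*Vf + alpha_m*Em*(1-Vf))/E1 = 5.41 x 10^-6/K

5.41 x 10^-6/K


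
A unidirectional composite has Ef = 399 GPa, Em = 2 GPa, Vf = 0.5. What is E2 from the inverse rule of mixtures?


1/E2 = Vf/Ef + (1-Vf)/Em = 0.5/399 + 0.5/2
E2 = 3.98 GPa

3.98 GPa


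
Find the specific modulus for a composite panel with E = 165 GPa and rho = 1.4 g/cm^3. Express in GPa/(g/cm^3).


Specific stiffness = E/rho = 165/1.4 = 117.9 GPa/(g/cm^3)

117.9 GPa/(g/cm^3)


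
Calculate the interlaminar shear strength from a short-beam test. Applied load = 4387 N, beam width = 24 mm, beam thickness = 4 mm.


ILSS = 3F/(4bh) = 3*4387/(4*24*4) = 34.27 MPa

34.27 MPa


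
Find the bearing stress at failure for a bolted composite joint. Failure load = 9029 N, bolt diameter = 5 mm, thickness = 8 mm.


sigma_br = F/(d*h) = 9029/(5*8) = 225.7 MPa

225.7 MPa


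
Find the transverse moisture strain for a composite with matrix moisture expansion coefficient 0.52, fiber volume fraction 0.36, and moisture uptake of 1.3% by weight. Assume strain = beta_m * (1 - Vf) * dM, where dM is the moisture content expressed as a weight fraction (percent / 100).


dM = 1.3/100 = 0.013
strain = beta_m * (1-Vf) * dM = 0.52 * 0.64 * 0.013 = 0.0043264

0.0043264


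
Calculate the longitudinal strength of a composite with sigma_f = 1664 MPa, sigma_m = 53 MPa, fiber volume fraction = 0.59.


sigma_1 = sigma_f*Vf + sigma_m*(1-Vf) = 1664*0.59 + 53*0.41 = 1003.5 MPa

1003.5 MPa


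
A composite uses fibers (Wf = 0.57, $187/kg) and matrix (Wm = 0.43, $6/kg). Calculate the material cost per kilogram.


Cost = cost_f*Wf + cost_m*Wm = 187*0.57 + 6*0.43 = $109.17/kg

$109.17/kg


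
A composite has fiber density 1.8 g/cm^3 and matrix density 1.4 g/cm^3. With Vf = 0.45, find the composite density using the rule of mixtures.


rho_c = rho_f*Vf + rho_m*(1-Vf) = 1.8*0.45 + 1.4*0.55 = 1.58 g/cm^3

1.58 g/cm^3


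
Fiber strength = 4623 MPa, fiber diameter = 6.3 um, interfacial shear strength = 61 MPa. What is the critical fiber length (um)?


Lc = sigma_f * d / (2 * tau_i) = 4623 * 6.3 / (2 * 61) = 238.7 um

238.7 um


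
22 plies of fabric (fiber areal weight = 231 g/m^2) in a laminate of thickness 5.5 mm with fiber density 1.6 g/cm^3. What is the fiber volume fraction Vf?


Vf = n * FAW / (rho_f * h * 1000) = 22 * 231 / (1.6 * 5.5 * 1000) = 0.5775

0.5775


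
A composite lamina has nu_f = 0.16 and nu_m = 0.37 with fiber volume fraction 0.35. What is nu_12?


nu_12 = nu_f*Vf + nu_m*(1-Vf) = 0.16*0.35 + 0.37*0.65 = 0.2965

0.2965


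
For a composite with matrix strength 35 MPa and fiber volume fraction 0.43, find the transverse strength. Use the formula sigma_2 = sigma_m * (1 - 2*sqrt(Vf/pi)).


factor = 1 - 2*sqrt(0.43/pi) = 0.2601
sigma_2 = 35 * 0.2601 = 9.1 MPa

9.1 MPa


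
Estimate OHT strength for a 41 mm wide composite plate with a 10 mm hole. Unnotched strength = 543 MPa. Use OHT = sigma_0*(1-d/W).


OHT = sigma_0*(1-d/W) = 543*(1-10/41) = 410.6 MPa

410.6 MPa


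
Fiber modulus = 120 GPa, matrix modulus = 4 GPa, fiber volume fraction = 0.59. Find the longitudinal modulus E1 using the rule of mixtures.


E1 = Ef*Vf + Em*(1-Vf) = 120*0.59 + 4*0.41 = 72.44 GPa

72.44 GPa


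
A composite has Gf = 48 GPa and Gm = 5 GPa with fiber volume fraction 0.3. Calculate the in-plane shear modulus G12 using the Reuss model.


1/G12 = Vf/Gf + (1-Vf)/Gm = 0.3/48 + 0.7/5
G12 = 6.84 GPa

6.84 GPa


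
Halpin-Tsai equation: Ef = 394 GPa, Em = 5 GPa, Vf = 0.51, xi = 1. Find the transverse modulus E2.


eta = (Ef/Em - 1)/(Ef/Em + xi) = (78.8 - 1)/(78.8 + 1) = 0.9749
E2 = Em*(1+xi*eta*Vf)/(1-eta*Vf) = 14.89 GPa

14.89 GPa


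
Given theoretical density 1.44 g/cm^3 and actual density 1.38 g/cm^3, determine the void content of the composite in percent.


Void% = (rho_theo - rho_actual)/rho_theo * 100 = (1.44 - 1.38)/1.44 * 100 = 4.17%

4.17%


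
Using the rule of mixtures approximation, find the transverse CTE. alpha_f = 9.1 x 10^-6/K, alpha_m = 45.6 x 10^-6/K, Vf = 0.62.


alpha_2 = alpha_f*Vf + alpha_m*(1-Vf) = 9.1*0.62 + 45.6*0.38 = 23.0 x 10^-6/K

23.0 x 10^-6/K


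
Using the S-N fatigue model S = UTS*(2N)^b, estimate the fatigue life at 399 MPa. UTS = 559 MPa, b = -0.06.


N = 0.5 * (S/UTS)^(1/b) = 0.5 * (399/559)^(1/-0.06) = 137.9172 cycles

137.9172 cycles


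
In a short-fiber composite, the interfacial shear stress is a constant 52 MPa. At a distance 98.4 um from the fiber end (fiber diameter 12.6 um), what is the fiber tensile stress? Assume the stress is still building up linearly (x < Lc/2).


Force balance: sigma_f * (pi*d^2/4) = tau * (pi*d) * x  ->  sigma_f = 4 * tau * x / d
sigma_f = 4 * 52 * 98.4 / 12.6 = 1624.4 MPa

1624.4 MPa


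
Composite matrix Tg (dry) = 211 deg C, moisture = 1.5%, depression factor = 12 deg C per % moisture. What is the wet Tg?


Tg_wet = Tg_dry - k*moisture = 211 - 12*1.5 = 193.0 deg C

193.0 deg C


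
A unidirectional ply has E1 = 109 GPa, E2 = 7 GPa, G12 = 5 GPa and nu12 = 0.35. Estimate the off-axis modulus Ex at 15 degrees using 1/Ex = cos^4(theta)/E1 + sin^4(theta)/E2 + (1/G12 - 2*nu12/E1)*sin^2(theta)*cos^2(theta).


cos^4(15) = 0.870513, sin^4(15) = 0.004487, sin^2(15)*cos^2(15) = 0.0625
1/G12 - 2*nu12/E1 = 1/5 - 2*0.35/109 = 0.193578 GPa^-1
1/Ex = 0.870513/109 + 0.004487/7 + 0.193578*0.0625 = 0.020726 GPa^-1
Ex = 48.25 GPa

48.25 GPa


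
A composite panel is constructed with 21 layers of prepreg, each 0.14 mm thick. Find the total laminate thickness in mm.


h = n * t_ply = 21 * 0.14 = 2.94 mm

2.94 mm


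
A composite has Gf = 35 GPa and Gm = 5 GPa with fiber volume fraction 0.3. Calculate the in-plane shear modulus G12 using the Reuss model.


1/G12 = Vf/Gf + (1-Vf)/Gm = 0.3/35 + 0.7/5
G12 = 6.73 GPa

6.73 GPa


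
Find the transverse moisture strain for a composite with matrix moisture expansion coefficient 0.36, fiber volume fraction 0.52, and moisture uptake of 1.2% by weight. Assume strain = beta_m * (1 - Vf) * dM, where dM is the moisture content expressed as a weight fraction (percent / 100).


dM = 1.2/100 = 0.012
strain = beta_m * (1-Vf) * dM = 0.36 * 0.48 * 0.012 = 0.0020736

0.0020736


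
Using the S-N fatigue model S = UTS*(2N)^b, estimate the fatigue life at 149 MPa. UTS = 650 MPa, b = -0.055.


N = 0.5 * (S/UTS)^(1/b) = 0.5 * (149/650)^(1/-0.055) = 2.1398e+11 cycles

2.1398e+11 cycles


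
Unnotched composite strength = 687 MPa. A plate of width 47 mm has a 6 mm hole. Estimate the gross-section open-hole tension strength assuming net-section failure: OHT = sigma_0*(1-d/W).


OHT = sigma_0*(1-d/W) = 687*(1-6/47) = 599.3 MPa

599.3 MPa


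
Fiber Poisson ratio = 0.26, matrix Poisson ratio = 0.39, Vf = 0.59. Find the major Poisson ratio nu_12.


nu_12 = nu_f*Vf + nu_m*(1-Vf) = 0.26*0.59 + 0.39*0.41 = 0.3133

0.3133


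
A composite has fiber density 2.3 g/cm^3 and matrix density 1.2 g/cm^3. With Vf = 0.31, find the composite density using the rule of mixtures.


rho_c = rho_f*Vf + rho_m*(1-Vf) = 2.3*0.31 + 1.2*0.69 = 1.541 g/cm^3

1.541 g/cm^3


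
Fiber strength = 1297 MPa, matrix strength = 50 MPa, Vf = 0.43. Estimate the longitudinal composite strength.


sigma_1 = sigma_f*Vf + sigma_m*(1-Vf) = 1297*0.43 + 50*0.57 = 586.2 MPa

586.2 MPa


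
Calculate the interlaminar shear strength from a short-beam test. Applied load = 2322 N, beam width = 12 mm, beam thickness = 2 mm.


ILSS = 3F/(4bh) = 3*2322/(4*12*2) = 72.56 MPa

72.56 MPa


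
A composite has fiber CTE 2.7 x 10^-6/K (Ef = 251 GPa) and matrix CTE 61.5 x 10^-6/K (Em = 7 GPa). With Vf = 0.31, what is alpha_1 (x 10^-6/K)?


E1 = Ef*Vf + Em*(1-Vf) = 82.64
alpha_1 = (alpha_f*Ef*Vf + alpha_m*Em*(1-Vf))/E1 = 6.14 x 10^-6/K

6.14 x 10^-6/K


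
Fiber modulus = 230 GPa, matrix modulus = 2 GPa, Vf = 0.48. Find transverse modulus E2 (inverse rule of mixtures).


1/E2 = Vf/Ef + (1-Vf)/Em = 0.48/230 + 0.52/2
E2 = 3.82 GPa

3.82 GPa


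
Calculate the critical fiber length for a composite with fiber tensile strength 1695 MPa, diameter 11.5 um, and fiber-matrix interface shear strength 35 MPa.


Lc = sigma_f * d / (2 * tau_i) = 1695 * 11.5 / (2 * 35) = 278.5 um

278.5 um


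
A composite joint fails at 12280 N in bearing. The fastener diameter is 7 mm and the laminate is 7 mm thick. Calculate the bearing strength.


sigma_br = F/(d*h) = 12280/(7*7) = 250.6 MPa

250.6 MPa


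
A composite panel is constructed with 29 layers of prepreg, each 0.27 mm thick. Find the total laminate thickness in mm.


h = n * t_ply = 29 * 0.27 = 7.83 mm

7.83 mm


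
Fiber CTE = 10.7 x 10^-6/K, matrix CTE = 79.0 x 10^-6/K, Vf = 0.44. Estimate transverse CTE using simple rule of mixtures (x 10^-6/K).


alpha_2 = alpha_f*Vf + alpha_m*(1-Vf) = 10.7*0.44 + 79.0*0.56 = 48.9 x 10^-6/K

48.9 x 10^-6/K


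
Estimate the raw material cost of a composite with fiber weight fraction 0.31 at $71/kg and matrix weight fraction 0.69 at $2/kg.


Cost = cost_f*Wf + cost_m*Wm = 71*0.31 + 2*0.69 = $23.39/kg

$23.39/kg


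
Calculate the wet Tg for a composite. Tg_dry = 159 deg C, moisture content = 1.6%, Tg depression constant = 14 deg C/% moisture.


Tg_wet = Tg_dry - k*moisture = 159 - 14*1.6 = 136.6 deg C

136.6 deg C


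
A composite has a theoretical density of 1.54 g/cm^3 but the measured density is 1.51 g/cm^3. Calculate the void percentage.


Void% = (rho_theo - rho_actual)/rho_theo * 100 = (1.54 - 1.51)/1.54 * 100 = 1.95%

1.95%


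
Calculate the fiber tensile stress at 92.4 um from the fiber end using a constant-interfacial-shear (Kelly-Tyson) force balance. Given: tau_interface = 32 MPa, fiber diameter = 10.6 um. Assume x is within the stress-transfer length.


Force balance: sigma_f * (pi*d^2/4) = tau * (pi*d) * x  ->  sigma_f = 4 * tau * x / d
sigma_f = 4 * 32 * 92.4 / 10.6 = 1115.8 MPa

1115.8 MPa


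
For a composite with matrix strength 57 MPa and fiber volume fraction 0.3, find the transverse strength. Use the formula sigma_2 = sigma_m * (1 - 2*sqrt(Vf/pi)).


factor = 1 - 2*sqrt(0.3/pi) = 0.382
sigma_2 = 57 * 0.382 = 21.77 MPa

21.77 MPa


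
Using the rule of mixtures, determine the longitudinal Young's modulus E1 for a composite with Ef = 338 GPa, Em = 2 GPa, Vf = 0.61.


E1 = Ef*Vf + Em*(1-Vf) = 338*0.61 + 2*0.39 = 206.96 GPa

206.96 GPa


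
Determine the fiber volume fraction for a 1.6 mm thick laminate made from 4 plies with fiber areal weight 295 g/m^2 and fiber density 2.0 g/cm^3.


Vf = n * FAW / (rho_f * h * 1000) = 4 * 295 / (2.0 * 1.6 * 1000) = 0.3688

0.3688


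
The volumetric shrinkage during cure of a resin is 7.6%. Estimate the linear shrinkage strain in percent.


Linear shrinkage ≈ vol_shrink/3 = 7.6/3 = 2.533%

2.533%


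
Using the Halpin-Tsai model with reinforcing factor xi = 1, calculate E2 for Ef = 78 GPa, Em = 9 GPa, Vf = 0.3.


eta = (Ef/Em - 1)/(Ef/Em + xi) = (8.6667 - 1)/(8.6667 + 1) = 0.7931
E2 = Em*(1+xi*eta*Vf)/(1-eta*Vf) = 14.62 GPa

14.62 GPa


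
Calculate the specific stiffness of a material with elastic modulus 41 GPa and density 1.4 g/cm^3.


Specific stiffness = E/rho = 41/1.4 = 29.3 GPa/(g/cm^3)

29.3 GPa/(g/cm^3)


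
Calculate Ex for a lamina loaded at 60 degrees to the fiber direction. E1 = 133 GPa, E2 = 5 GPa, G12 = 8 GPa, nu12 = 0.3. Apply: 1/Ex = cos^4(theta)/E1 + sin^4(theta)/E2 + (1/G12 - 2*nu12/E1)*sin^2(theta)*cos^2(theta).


cos^4(60) = 0.0625, sin^4(60) = 0.5625, sin^2(60)*cos^2(60) = 0.1875
1/G12 - 2*nu12/E1 = 1/8 - 2*0.3/133 = 0.120489 GPa^-1
1/Ex = 0.0625/133 + 0.5625/5 + 0.120489*0.1875 = 0.1355616 GPa^-1
Ex = 7.38 GPa

7.38 GPa


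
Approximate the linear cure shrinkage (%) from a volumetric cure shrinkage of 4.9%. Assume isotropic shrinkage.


Linear shrinkage ≈ vol_shrink/3 = 4.9/3 = 1.633%

1.633%


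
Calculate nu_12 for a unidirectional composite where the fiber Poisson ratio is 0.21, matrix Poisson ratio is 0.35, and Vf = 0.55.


nu_12 = nu_f*Vf + nu_m*(1-Vf) = 0.21*0.55 + 0.35*0.45 = 0.273

0.273


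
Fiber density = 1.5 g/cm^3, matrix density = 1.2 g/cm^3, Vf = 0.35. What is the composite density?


rho_c = rho_f*Vf + rho_m*(1-Vf) = 1.5*0.35 + 1.2*0.65 = 1.305 g/cm^3

1.305 g/cm^3


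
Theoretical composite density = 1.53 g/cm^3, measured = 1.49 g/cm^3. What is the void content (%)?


Void% = (rho_theo - rho_actual)/rho_theo * 100 = (1.53 - 1.49)/1.53 * 100 = 2.61%

2.61%


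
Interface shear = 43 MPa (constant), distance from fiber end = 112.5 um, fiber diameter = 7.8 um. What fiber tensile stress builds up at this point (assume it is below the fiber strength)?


Force balance: sigma_f * (pi*d^2/4) = tau * (pi*d) * x  ->  sigma_f = 4 * tau * x / d
sigma_f = 4 * 43 * 112.5 / 7.8 = 2480.8 MPa

2480.8 MPa


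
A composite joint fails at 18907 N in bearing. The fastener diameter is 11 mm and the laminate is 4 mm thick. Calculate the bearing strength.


sigma_br = F/(d*h) = 18907/(11*4) = 429.7 MPa

429.7 MPa


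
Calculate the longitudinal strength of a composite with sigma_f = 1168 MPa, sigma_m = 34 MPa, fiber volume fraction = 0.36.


sigma_1 = sigma_f*Vf + sigma_m*(1-Vf) = 1168*0.36 + 34*0.64 = 442.2 MPa

442.2 MPa


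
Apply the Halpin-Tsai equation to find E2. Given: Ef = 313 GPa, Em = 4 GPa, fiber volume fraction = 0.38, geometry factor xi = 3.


eta = (Ef/Em - 1)/(Ef/Em + xi) = (78.25 - 1)/(78.25 + 3) = 0.9508
E2 = Em*(1+xi*eta*Vf)/(1-eta*Vf) = 13.05 GPa

13.05 GPa


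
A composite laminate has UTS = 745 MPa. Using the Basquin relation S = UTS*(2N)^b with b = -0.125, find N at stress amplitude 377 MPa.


N = 0.5 * (S/UTS)^(1/b) = 0.5 * (377/745)^(1/-0.125) = 116.2758 cycles

116.2758 cycles


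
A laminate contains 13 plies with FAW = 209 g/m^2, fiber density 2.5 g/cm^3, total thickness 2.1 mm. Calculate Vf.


Vf = n * FAW / (rho_f * h * 1000) = 13 * 209 / (2.5 * 2.1 * 1000) = 0.5175

0.5175


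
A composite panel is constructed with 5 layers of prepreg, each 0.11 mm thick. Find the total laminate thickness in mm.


h = n * t_ply = 5 * 0.11 = 0.55 mm

0.55 mm


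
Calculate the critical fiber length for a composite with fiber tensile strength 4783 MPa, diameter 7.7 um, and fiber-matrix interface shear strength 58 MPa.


Lc = sigma_f * d / (2 * tau_i) = 4783 * 7.7 / (2 * 58) = 317.5 um

317.5 um


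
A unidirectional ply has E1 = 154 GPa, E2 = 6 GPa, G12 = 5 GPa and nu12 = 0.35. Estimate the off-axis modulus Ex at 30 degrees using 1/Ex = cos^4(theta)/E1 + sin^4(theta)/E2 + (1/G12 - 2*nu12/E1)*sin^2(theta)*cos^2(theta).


cos^4(30) = 0.5625, sin^4(30) = 0.0625, sin^2(30)*cos^2(30) = 0.1875
1/G12 - 2*nu12/E1 = 1/5 - 2*0.35/154 = 0.195455 GPa^-1
1/Ex = 0.5625/154 + 0.0625/6 + 0.195455*0.1875 = 0.050717 GPa^-1
Ex = 19.72 GPa

19.72 GPa


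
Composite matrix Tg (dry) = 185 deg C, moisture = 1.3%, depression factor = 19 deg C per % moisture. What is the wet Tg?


Tg_wet = Tg_dry - k*moisture = 185 - 19*1.3 = 160.3 deg C

160.3 deg C


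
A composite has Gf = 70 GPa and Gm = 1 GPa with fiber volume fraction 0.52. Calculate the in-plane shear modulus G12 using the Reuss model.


1/G12 = Vf/Gf + (1-Vf)/Gm = 0.52/70 + 0.48/1
G12 = 2.05 GPa

2.05 GPa


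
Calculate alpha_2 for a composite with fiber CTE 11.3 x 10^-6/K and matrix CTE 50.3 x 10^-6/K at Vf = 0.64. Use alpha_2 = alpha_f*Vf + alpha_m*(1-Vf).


alpha_2 = alpha_f*Vf + alpha_m*(1-Vf) = 11.3*0.64 + 50.3*0.36 = 25.3 x 10^-6/K

25.3 x 10^-6/K


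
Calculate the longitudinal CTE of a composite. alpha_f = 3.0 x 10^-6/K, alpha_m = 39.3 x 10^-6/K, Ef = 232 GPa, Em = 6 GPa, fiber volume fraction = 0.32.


E1 = Ef*Vf + Em*(1-Vf) = 78.32
alpha_1 = (alpha_f*Ef*Vf + alpha_m*Em*(1-Vf))/E1 = 4.89 x 10^-6/K

4.89 x 10^-6/K


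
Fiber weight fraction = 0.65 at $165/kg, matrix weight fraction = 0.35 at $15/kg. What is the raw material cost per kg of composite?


Cost = cost_f*Wf + cost_m*Wm = 165*0.65 + 15*0.35 = $112.5/kg

$112.5/kg


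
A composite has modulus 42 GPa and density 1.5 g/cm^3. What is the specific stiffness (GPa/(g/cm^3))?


Specific stiffness = E/rho = 42/1.5 = 28.0 GPa/(g/cm^3)

28.0 GPa/(g/cm^3)


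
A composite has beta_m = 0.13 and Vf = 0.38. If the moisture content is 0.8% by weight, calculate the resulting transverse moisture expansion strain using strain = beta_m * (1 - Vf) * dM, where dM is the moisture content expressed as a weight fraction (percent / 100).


dM = 0.8/100 = 0.008
strain = beta_m * (1-Vf) * dM = 0.13 * 0.62 * 0.008 = 0.0006448

0.0006448


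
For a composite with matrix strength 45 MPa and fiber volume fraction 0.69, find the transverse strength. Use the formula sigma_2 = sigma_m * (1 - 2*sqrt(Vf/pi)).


factor = 1 - 2*sqrt(0.69/pi) = 0.0627
sigma_2 = 45 * 0.0627 = 2.82 MPa

2.82 MPa


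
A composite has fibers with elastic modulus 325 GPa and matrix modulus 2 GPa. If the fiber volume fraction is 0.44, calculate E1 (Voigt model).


E1 = Ef*Vf + Em*(1-Vf) = 325*0.44 + 2*0.56 = 144.12 GPa

144.12 GPa


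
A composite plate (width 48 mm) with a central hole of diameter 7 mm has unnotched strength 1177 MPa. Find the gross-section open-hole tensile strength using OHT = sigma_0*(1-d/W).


OHT = sigma_0*(1-d/W) = 1177*(1-7/48) = 1005.4 MPa

1005.4 MPa


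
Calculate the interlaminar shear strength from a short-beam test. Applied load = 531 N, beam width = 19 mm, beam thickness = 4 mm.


ILSS = 3F/(4bh) = 3*531/(4*19*4) = 5.24 MPa

5.24 MPa
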